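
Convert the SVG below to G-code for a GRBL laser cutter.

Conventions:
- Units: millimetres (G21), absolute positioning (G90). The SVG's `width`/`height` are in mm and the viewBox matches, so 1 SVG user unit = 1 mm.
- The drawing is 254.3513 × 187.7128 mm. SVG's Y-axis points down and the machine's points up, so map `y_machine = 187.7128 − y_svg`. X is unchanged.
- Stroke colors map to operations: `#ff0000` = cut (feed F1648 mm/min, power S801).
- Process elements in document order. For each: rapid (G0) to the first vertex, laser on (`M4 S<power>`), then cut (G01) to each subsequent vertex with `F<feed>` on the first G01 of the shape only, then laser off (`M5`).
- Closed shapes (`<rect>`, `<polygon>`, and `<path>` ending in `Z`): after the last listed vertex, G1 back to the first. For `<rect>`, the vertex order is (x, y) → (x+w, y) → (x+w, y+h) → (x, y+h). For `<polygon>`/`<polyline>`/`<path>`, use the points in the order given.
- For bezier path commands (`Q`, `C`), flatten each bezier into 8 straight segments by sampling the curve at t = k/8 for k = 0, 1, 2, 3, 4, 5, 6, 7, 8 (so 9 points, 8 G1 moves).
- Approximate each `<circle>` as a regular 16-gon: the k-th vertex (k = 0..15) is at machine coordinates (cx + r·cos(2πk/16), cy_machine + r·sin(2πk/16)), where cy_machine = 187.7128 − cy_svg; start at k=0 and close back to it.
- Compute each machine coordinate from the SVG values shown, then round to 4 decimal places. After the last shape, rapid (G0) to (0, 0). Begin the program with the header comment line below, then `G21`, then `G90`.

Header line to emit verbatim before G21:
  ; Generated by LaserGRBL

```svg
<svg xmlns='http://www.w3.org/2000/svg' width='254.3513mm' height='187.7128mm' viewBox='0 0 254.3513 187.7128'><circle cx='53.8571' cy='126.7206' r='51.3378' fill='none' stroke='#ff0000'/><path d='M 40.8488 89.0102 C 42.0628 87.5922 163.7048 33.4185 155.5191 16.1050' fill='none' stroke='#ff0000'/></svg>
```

viewBox `0 0 254.3513 187.7128` with mm width/height → 1 unit = 1 mm. Flip: y_m = 187.7128 − y_svg.

**Shape 1** — `<circle>` circle, stroke `#ff0000` → cut (S801, F1648). Machine vertices: (105.1949,60.9922) → (101.2870,80.6383) → (90.1584,97.2935) → (73.5032,108.4221) → (53.8571,112.3300) → (34.2110,108.4221) → (17.5558,97.2935) → (6.4272,80.6383) → (2.5193,60.9922) → (6.4272,41.3461) → (17.5558,24.6909) → (34.2110,13.5623) → (53.8571,9.6544) → (73.5032,13.5623) → (90.1584,24.6909) → (101.2870,41.3461) → (105.1949,60.9922). Closed: final G1 returns to the first vertex.

**Shape 2** — `<path>` cubic bezier, stroke `#ff0000` → cut (S801, F1648). Control points (SVG): P0=(40.8488,89.0102), P1=(42.0628,87.5922), P2=(163.7048,33.4185), P3=(155.5191,16.1050); sampled at t=k/8. Machine vertices: (40.8488,98.7026) → (46.4603,101.5322) → (60.4293,108.2575) → (79.8230,117.8283) → (101.7088,129.1944) → (123.1540,141.3056) → (141.2259,153.1116) → (152.9918,163.5624) → (155.5191,171.6078). Open path.

; Generated by LaserGRBL
G21
G90
G0 X105.1949 Y60.9922
M4 S801
G01 X101.2870 Y80.6383 F1648
G01 X90.1584 Y97.2935
G01 X73.5032 Y108.4221
G01 X53.8571 Y112.3300
G01 X34.2110 Y108.4221
G01 X17.5558 Y97.2935
G01 X6.4272 Y80.6383
G01 X2.5193 Y60.9922
G01 X6.4272 Y41.3461
G01 X17.5558 Y24.6909
G01 X34.2110 Y13.5623
G01 X53.8571 Y9.6544
G01 X73.5032 Y13.5623
G01 X90.1584 Y24.6909
G01 X101.2870 Y41.3461
G01 X105.1949 Y60.9922
M5
G0 X40.8488 Y98.7026
M4 S801
G01 X46.4603 Y101.5322 F1648
G01 X60.4293 Y108.2575
G01 X79.8230 Y117.8283
G01 X101.7088 Y129.1944
G01 X123.1540 Y141.3056
G01 X141.2259 Y153.1116
G01 X152.9918 Y163.5624
G01 X155.5191 Y171.6078
M5
G0 X0.0000 Y0.0000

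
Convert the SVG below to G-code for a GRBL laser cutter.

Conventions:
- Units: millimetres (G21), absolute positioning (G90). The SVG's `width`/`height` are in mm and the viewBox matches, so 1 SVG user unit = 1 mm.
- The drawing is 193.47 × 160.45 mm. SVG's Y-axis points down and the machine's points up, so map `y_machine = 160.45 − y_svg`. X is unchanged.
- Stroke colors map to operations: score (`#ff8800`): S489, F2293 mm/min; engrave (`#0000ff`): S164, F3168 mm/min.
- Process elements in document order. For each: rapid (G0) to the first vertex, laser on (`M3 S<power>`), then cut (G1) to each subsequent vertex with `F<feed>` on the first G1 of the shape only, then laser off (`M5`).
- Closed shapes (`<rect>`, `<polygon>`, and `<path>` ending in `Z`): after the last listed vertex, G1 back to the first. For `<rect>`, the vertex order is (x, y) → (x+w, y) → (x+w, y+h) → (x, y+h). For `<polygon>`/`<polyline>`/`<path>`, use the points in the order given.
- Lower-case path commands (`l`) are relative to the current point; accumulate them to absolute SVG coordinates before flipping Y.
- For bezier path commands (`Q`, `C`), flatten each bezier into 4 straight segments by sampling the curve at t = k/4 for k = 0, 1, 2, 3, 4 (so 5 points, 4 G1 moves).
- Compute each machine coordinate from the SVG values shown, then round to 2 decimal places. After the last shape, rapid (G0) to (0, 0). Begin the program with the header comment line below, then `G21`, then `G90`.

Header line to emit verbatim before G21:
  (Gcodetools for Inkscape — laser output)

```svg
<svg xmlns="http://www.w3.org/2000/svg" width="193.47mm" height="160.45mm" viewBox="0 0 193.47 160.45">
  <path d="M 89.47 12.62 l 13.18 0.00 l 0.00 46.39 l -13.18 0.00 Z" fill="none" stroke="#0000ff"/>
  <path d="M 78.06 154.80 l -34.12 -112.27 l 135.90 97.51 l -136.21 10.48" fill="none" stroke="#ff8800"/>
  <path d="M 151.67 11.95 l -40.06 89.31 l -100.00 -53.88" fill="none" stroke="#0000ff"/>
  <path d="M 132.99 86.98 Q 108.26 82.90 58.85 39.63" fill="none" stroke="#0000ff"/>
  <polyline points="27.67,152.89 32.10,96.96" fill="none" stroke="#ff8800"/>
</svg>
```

(Gcodetools for Inkscape — laser output)
G21
G90
G0 X89.47 Y147.83
M3 S164
G1 X102.65 Y147.83 F3168
G1 X102.65 Y101.44
G1 X89.47 Y101.44
G1 X89.47 Y147.83
M5
G0 X78.06 Y5.65
M3 S489
G1 X43.94 Y117.92 F2293
G1 X179.84 Y20.41
G1 X43.63 Y9.93
M5
G0 X151.67 Y148.50
M3 S164
G1 X111.61 Y59.19 F3168
G1 X11.61 Y113.07
M5
G0 X132.99 Y73.47
M3 S164
G1 X119.08 Y77.96 F3168
G1 X102.09 Y87.35
G1 X82.01 Y101.63
G1 X58.85 Y120.82
M5
G0 X27.67 Y7.56
M3 S489
G1 X32.10 Y63.49 F2293
M5
G0 X0.00 Y0.00

1 u = 1 mm; y_m = 160.45 − y.

[1] `<path>` rectangle, #0000ff→engrave S164 F3168: (89.47,147.83) → (102.65,147.83) → (102.65,101.44) → (89.47,101.44) → (89.47,147.83) (closed)

[2] `<path>` open polyline, #ff8800→score S489 F2293: (78.06,5.65) → (43.94,117.92) → (179.84,20.41) → (43.63,9.93)

[3] `<path>` open polyline, #0000ff→engrave S164 F3168: (151.67,148.50) → (111.61,59.19) → (11.61,113.07)

[4] `<path>` quadratic bezier, #0000ff→engrave S164 F3168: (132.99,73.47) → (119.08,77.96) → (102.09,87.35) → (82.01,101.63) → (58.85,120.82)

[5] `<polyline>` line segment, #ff8800→score S489 F2293: (27.67,7.56) → (32.10,63.49)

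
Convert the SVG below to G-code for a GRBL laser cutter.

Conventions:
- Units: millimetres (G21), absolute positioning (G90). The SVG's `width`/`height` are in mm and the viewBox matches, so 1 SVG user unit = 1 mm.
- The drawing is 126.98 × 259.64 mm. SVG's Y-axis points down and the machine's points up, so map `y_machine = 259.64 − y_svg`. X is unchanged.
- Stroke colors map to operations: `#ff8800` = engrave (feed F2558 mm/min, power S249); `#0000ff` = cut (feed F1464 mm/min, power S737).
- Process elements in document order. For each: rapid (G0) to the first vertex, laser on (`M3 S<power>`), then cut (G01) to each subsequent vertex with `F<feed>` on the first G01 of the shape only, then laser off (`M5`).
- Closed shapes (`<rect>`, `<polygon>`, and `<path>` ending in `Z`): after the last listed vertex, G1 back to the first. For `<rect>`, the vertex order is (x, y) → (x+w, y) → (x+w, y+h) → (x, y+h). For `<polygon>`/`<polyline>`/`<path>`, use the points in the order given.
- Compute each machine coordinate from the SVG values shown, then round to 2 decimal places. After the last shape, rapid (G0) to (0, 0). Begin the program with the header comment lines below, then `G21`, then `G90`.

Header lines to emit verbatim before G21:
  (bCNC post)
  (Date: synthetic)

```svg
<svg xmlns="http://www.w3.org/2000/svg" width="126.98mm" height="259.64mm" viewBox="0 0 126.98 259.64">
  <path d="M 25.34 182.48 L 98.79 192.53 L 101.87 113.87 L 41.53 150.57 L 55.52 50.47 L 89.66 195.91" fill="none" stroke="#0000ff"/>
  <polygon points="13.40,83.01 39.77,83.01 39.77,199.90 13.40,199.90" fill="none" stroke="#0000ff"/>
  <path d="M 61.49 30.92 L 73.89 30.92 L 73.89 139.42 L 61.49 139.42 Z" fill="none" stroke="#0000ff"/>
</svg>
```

Since the viewBox matches the mm dimensions, user units are millimetres directly. The only transform is the Y-flip y_m = 259.64 − y_svg.

Shape 1 is a open polyline drawn with `<path>`. Its stroke #0000ff means cut at S737, F1464. After flipping Y the toolpath is (25.34,77.16) → (98.79,67.11) → (101.87,145.77) → (41.53,109.07) → (55.52,209.17) → (89.66,63.73).

Shape 2 is a rectangle drawn with `<polygon>`. Its stroke #0000ff means cut at S737, F1464. After flipping Y the toolpath is (13.40,176.63) → (39.77,176.63) → (39.77,59.74) → (13.40,59.74) → (13.40,176.63), returning to the start.

Shape 3 is a rectangle drawn with `<path>`. Its stroke #0000ff means cut at S737, F1464. After flipping Y the toolpath is (61.49,228.72) → (73.89,228.72) → (73.89,120.22) → (61.49,120.22) → (61.49,228.72), returning to the start.

(bCNC post)
(Date: synthetic)
G21
G90
G0 X25.34 Y77.16
M3 S737
G01 X98.79 Y67.11 F1464
G01 X101.87 Y145.77
G01 X41.53 Y109.07
G01 X55.52 Y209.17
G01 X89.66 Y63.73
M5
G0 X13.40 Y176.63
M3 S737
G01 X39.77 Y176.63 F1464
G01 X39.77 Y59.74
G01 X13.40 Y59.74
G01 X13.40 Y176.63
M5
G0 X61.49 Y228.72
M3 S737
G01 X73.89 Y228.72 F1464
G01 X73.89 Y120.22
G01 X61.49 Y120.22
G01 X61.49 Y228.72
M5
G0 X0.00 Y0.00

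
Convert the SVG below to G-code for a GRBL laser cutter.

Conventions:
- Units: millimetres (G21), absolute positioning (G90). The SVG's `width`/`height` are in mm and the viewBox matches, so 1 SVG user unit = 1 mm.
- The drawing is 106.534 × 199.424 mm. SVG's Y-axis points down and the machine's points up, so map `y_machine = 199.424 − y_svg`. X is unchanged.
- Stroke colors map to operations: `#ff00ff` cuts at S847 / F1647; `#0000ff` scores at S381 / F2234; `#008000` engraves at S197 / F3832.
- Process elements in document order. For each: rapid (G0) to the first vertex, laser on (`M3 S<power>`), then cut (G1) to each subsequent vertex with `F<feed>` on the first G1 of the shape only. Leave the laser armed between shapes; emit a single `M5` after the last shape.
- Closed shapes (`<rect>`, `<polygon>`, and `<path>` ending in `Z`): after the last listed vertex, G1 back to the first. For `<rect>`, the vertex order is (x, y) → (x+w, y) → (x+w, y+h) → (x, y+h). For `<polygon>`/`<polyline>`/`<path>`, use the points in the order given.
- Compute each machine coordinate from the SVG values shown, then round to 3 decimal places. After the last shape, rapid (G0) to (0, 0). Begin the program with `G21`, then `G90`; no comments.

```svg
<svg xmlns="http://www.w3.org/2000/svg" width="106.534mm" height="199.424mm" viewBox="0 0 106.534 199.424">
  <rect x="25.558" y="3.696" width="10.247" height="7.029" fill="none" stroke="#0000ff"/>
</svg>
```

G21
G90
G0 X25.558 Y195.728
M3 S381
G1 X35.805 Y195.728 F2234
G1 X35.805 Y188.699
G1 X25.558 Y188.699
G1 X25.558 Y195.728
M5
G0 X0.000 Y0.000

viewBox `0 0 106.534 199.424` with mm width/height → 1 unit = 1 mm. Flip: y_m = 199.424 − y_svg.

**Shape 1** — `<rect>` rectangle, stroke `#0000ff` → score (S381, F2234). Machine vertices: (25.558,195.728) → (35.805,195.728) → (35.805,188.699) → (25.558,188.699) → (25.558,195.728). Closed: final G1 returns to the first vertex.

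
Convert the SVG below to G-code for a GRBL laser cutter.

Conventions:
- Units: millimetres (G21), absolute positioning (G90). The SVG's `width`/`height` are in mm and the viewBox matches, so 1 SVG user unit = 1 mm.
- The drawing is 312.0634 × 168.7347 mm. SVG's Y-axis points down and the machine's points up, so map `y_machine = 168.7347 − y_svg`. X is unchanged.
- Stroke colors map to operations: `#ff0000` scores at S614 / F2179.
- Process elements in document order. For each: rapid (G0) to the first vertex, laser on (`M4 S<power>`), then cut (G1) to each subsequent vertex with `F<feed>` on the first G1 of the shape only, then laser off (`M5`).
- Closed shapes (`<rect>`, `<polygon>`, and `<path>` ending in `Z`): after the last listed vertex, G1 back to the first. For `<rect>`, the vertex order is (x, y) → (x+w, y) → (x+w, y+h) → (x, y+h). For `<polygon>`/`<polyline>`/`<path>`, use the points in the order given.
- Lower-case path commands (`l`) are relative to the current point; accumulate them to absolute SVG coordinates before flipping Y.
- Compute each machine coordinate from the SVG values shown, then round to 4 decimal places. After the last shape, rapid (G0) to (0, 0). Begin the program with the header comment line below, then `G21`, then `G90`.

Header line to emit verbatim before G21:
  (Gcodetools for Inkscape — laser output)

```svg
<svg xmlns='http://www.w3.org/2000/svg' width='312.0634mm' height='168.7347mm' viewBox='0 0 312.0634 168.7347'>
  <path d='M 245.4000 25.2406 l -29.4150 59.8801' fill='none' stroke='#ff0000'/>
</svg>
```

(Gcodetools for Inkscape — laser output)
G21
G90
G0 X245.4000 Y143.4941
M4 S614
G1 X215.9850 Y83.6140 F2179
M5
G0 X0.0000 Y0.0000

Since the viewBox matches the mm dimensions, user units are millimetres directly. The only transform is the Y-flip y_m = 168.7347 − y_svg.

Shape 1 is a line segment drawn with `<path>`. Its stroke #ff0000 means score at S614, F2179. After flipping Y the toolpath is (245.4000,143.4941) → (215.9850,83.6140).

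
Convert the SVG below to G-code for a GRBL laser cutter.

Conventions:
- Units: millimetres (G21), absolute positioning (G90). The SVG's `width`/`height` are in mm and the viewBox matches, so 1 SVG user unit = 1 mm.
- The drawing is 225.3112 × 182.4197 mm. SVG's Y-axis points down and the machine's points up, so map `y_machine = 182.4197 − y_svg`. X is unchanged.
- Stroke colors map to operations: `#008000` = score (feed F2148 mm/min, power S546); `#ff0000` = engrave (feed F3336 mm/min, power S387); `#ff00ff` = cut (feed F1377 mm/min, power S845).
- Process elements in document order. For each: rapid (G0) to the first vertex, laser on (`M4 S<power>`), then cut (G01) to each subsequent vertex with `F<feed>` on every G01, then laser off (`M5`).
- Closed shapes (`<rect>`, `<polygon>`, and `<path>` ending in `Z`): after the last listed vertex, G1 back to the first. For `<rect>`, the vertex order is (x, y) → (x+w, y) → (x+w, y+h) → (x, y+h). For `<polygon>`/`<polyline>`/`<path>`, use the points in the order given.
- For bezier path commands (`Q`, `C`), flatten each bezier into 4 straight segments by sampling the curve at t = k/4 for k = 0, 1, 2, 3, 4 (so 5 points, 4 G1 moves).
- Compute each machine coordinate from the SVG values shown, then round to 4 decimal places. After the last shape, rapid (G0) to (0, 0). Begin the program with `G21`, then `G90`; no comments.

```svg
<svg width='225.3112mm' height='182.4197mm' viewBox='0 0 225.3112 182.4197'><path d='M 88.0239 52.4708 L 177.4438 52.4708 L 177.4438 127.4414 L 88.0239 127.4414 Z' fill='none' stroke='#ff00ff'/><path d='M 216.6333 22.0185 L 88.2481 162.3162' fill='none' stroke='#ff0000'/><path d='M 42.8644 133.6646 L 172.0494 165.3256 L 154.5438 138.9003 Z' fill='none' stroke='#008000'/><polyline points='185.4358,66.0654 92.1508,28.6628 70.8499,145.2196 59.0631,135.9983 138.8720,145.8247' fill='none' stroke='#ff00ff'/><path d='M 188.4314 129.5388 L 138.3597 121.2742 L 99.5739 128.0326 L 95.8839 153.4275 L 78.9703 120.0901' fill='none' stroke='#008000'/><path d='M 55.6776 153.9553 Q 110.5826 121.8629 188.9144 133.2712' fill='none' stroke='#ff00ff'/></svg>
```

G21
G90
G0 X88.0239 Y129.9489
M4 S845
G01 X177.4438 Y129.9489 F1377
G01 X177.4438 Y54.9783 F1377
G01 X88.0239 Y54.9783 F1377
G01 X88.0239 Y129.9489 F1377
M5
G0 X216.6333 Y160.4012
M4 S387
G01 X88.2481 Y20.1035 F3336
M5
G0 X42.8644 Y48.7551
M4 S546
G01 X172.0494 Y17.0941 F2148
G01 X154.5438 Y43.5194 F2148
G01 X42.8644 Y48.7551 F2148
M5
G0 X185.4358 Y116.3543
M4 S845
G01 X92.1508 Y153.7569 F1377
G01 X70.8499 Y37.2001 F1377
G01 X59.0631 Y46.4214 F1377
G01 X138.8720 Y36.5950 F1377
M5
G0 X188.4314 Y52.8809
M4 S546
G01 X138.3597 Y61.1455 F2148
G01 X99.5739 Y54.3871 F2148
G01 X95.8839 Y28.9922 F2148
G01 X78.9703 Y62.3296 F2148
M5
G0 X55.6776 Y28.4644
M4 S845
G01 X84.5943 Y41.7918 F1377
G01 X116.4393 Y49.6816 F1377
G01 X151.2127 Y52.1339 F1377
G01 X188.9144 Y49.1485 F1377
M5
G0 X0.0000 Y0.0000

1 u = 1 mm; y_m = 182.4197 − y.

[1] `<path>` rectangle, #ff00ff→cut S845 F1377: (88.0239,129.9489) → (177.4438,129.9489) → (177.4438,54.9783) → (88.0239,54.9783) → (88.0239,129.9489) (closed)

[2] `<path>` line segment, #ff0000→engrave S387 F3336: (216.6333,160.4012) → (88.2481,20.1035)

[3] `<path>` closed polygon, #008000→score S546 F2148: (42.8644,48.7551) → (172.0494,17.0941) → (154.5438,43.5194) → (42.8644,48.7551) (closed)

[4] `<polyline>` open polyline, #ff00ff→cut S845 F1377: (185.4358,116.3543) → (92.1508,153.7569) → (70.8499,37.2001) → (59.0631,46.4214) → (138.8720,36.5950)

[5] `<path>` open polyline, #008000→score S546 F2148: (188.4314,52.8809) → (138.3597,61.1455) → (99.5739,54.3871) → (95.8839,28.9922) → (78.9703,62.3296)

[6] `<path>` quadratic bezier, #ff00ff→cut S845 F1377: (55.6776,28.4644) → (84.5943,41.7918) → (116.4393,49.6816) → (151.2127,52.1339) → (188.9144,49.1485)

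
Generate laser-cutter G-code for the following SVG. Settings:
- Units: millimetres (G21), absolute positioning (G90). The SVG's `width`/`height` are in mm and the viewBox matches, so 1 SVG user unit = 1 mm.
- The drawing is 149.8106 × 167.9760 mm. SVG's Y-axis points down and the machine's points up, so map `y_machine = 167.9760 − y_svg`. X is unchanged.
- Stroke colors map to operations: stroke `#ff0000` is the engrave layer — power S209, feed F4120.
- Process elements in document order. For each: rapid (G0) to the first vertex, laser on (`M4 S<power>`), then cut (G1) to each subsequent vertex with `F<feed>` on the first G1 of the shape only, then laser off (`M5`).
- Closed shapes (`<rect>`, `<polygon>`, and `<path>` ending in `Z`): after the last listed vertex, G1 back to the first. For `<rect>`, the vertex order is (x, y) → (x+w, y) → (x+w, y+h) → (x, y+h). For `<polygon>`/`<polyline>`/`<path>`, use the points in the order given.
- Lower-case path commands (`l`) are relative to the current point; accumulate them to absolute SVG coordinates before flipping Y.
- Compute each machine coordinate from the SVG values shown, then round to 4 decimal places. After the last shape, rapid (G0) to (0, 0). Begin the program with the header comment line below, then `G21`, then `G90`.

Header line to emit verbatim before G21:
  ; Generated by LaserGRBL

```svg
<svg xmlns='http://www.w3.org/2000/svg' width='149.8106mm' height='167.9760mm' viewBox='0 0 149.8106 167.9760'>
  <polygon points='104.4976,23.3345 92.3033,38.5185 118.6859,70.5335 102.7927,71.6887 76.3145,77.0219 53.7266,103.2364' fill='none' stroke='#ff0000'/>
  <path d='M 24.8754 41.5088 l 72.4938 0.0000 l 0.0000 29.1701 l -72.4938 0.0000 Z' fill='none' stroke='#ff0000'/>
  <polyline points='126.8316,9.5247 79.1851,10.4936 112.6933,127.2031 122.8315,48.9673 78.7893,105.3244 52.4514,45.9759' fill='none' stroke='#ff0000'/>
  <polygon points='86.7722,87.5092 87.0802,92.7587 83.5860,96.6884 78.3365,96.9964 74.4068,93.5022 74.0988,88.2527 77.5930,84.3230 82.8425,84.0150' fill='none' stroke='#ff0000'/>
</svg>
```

; Generated by LaserGRBL
G21
G90
G0 X104.4976 Y144.6415
M4 S209
G1 X92.3033 Y129.4575 F4120
G1 X118.6859 Y97.4425
G1 X102.7927 Y96.2873
G1 X76.3145 Y90.9541
G1 X53.7266 Y64.7396
G1 X104.4976 Y144.6415
M5
G0 X24.8754 Y126.4672
M4 S209
G1 X97.3692 Y126.4672 F4120
G1 X97.3692 Y97.2971
G1 X24.8754 Y97.2971
G1 X24.8754 Y126.4672
M5
G0 X126.8316 Y158.4513
M4 S209
G1 X79.1851 Y157.4824 F4120
G1 X112.6933 Y40.7729
G1 X122.8315 Y119.0087
G1 X78.7893 Y62.6516
G1 X52.4514 Y122.0001
M5
G0 X86.7722 Y80.4668
M4 S209
G1 X87.0802 Y75.2173 F4120
G1 X83.5860 Y71.2876
G1 X78.3365 Y70.9796
G1 X74.4068 Y74.4738
G1 X74.0988 Y79.7233
G1 X77.5930 Y83.6530
G1 X82.8425 Y83.9610
G1 X86.7722 Y80.4668
M5
G0 X0.0000 Y0.0000

viewBox `0 0 149.8106 167.9760` with mm width/height → 1 unit = 1 mm. Flip: y_m = 167.9760 − y_svg.

**Shape 1** — `<polygon>` closed polygon, stroke `#ff0000` → engrave (S209, F4120). Machine vertices: (104.4976,144.6415) → (92.3033,129.4575) → (118.6859,97.4425) → (102.7927,96.2873) → (76.3145,90.9541) → (53.7266,64.7396) → (104.4976,144.6415). Closed: final G1 returns to the first vertex.

**Shape 2** — `<path>` rectangle, stroke `#ff0000` → engrave (S209, F4120). Machine vertices: (24.8754,126.4672) → (97.3692,126.4672) → (97.3692,97.2971) → (24.8754,97.2971) → (24.8754,126.4672). Closed: final G1 returns to the first vertex.

**Shape 3** — `<polyline>` open polyline, stroke `#ff0000` → engrave (S209, F4120). Machine vertices: (126.8316,158.4513) → (79.1851,157.4824) → (112.6933,40.7729) → (122.8315,119.0087) → (78.7893,62.6516) → (52.4514,122.0001). Open path.

**Shape 4** — `<polygon>` regular polygon, stroke `#ff0000` → engrave (S209, F4120). Machine vertices: (86.7722,80.4668) → (87.0802,75.2173) → (83.5860,71.2876) → (78.3365,70.9796) → (74.4068,74.4738) → (74.0988,79.7233) → (77.5930,83.6530) → (82.8425,83.9610) → (86.7722,80.4668). Closed: final G1 returns to the first vertex.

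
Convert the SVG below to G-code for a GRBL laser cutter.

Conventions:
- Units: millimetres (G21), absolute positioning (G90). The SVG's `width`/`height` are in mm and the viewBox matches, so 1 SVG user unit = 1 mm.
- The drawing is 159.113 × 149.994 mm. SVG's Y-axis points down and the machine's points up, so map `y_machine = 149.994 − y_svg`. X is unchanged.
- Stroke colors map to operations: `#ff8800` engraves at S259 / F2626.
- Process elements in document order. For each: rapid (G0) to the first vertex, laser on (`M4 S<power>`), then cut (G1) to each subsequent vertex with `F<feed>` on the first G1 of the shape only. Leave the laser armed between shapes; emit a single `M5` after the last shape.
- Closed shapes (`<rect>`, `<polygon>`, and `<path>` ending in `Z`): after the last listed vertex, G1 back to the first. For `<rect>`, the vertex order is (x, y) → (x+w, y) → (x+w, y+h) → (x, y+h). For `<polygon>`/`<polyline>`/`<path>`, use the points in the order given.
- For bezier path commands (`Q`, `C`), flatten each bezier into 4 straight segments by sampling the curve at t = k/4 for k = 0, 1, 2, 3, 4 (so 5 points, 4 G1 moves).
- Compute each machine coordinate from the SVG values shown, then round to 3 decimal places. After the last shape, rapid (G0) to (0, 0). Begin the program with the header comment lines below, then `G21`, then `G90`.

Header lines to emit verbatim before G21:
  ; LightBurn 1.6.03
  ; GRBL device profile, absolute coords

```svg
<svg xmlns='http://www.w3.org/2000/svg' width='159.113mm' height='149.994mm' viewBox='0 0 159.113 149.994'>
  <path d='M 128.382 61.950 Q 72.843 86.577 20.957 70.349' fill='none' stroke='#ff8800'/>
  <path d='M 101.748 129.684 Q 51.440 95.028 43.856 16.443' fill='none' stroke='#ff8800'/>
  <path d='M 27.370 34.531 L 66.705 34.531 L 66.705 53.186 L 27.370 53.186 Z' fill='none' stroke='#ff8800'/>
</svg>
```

Since the viewBox matches the mm dimensions, user units are millimetres directly. The only transform is the Y-flip y_m = 149.994 − y_svg.

Shape 1 is a quadratic bezier drawn with `<path>`. Its stroke #ff8800 means engrave at S259, F2626. After flipping Y the toolpath is (128.382,88.044) → (100.841,78.284) → (73.756,73.631) → (47.128,74.084) → (20.957,79.645).

Shape 2 is a quadratic bezier drawn with `<path>`. Its stroke #ff8800 means engrave at S259, F2626. After flipping Y the toolpath is (101.748,20.310) → (79.264,40.384) → (62.121,65.948) → (50.318,97.004) → (43.856,133.551).

Shape 3 is a rectangle drawn with `<path>`. Its stroke #ff8800 means engrave at S259, F2626. After flipping Y the toolpath is (27.370,115.463) → (66.705,115.463) → (66.705,96.808) → (27.370,96.808) → (27.370,115.463), returning to the start.

; LightBurn 1.6.03
; GRBL device profile, absolute coords
G21
G90
G0 X128.382 Y88.044
M4 S259
G1 X100.841 Y78.284 F2626
G1 X73.756 Y73.631
G1 X47.128 Y74.084
G1 X20.957 Y79.645
G0 X101.748 Y20.310
M4 S259
G1 X79.264 Y40.384 F2626
G1 X62.121 Y65.948
G1 X50.318 Y97.004
G1 X43.856 Y133.551
G0 X27.370 Y115.463
M4 S259
G1 X66.705 Y115.463 F2626
G1 X66.705 Y96.808
G1 X27.370 Y96.808
G1 X27.370 Y115.463
M5
G0 X0.000 Y0.000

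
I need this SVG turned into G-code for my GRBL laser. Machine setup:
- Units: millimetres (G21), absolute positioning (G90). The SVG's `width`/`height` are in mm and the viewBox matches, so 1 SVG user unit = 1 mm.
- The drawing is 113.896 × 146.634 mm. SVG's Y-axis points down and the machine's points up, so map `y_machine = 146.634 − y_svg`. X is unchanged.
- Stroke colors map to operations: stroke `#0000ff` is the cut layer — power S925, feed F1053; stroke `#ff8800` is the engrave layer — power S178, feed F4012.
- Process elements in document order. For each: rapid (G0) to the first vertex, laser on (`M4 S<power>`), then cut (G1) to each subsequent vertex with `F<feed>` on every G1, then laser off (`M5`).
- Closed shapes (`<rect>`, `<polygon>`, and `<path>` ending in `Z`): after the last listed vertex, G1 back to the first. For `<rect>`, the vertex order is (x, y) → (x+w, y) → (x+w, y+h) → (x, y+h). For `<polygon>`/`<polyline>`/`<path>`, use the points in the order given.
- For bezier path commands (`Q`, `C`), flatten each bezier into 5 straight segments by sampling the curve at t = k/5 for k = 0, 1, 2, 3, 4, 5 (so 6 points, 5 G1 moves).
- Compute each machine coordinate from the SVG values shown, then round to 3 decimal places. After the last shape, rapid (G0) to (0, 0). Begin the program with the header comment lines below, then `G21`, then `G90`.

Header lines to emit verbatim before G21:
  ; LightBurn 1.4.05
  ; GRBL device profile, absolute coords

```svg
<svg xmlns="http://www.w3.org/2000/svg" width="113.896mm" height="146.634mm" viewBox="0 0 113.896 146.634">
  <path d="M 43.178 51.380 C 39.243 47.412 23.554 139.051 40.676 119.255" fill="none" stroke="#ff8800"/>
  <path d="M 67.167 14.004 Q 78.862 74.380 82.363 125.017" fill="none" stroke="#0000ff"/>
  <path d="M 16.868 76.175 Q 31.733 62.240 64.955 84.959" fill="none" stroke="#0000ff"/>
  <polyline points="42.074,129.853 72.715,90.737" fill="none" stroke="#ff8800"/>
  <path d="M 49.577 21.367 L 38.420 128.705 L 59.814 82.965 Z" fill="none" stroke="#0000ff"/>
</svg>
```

; LightBurn 1.4.05
; GRBL device profile, absolute coords
G21
G90
G0 X43.178 Y95.254
M4 S178
G1 X39.763 Y87.818 F4012
G1 X35.666 Y67.375 F4012
G1 X33.027 Y43.862 F4012
G1 X33.984 Y27.217 F4012
G1 X40.676 Y27.379 F4012
M5
G0 X67.167 Y132.630
M4 S925
G1 X71.517 Y108.869 F1053
G1 X75.212 Y85.887 F1053
G1 X78.251 Y63.685 F1053
G1 X80.635 Y42.261 F1053
G1 X82.363 Y21.617 F1053
M5
G0 X16.868 Y70.459
M4 S925
G1 X23.548 Y74.567 F1053
G1 X31.697 Y75.742 F1053
G1 X41.315 Y73.986 F1053
G1 X52.400 Y69.296 F1053
G1 X64.955 Y61.675 F1053
M5
G0 X42.074 Y16.781
M4 S178
G1 X72.715 Y55.897 F4012
M5
G0 X49.577 Y125.267
M4 S925
G1 X38.420 Y17.929 F1053
G1 X59.814 Y63.669 F1053
G1 X49.577 Y125.267 F1053
M5
G0 X0.000 Y0.000

viewBox `0 0 113.896 146.634` with mm width/height → 1 unit = 1 mm. Flip: y_m = 146.634 − y_svg.

**Shape 1** — `<path>` cubic bezier, stroke `#ff8800` → engrave (S178, F4012). Control points (SVG): P0=(43.178,51.380), P1=(39.243,47.412), P2=(23.554,139.051), P3=(40.676,119.255); sampled at t=k/5. Machine vertices: (43.178,95.254) → (39.763,87.818) → (35.666,67.375) → (33.027,43.862) → (33.984,27.217) → (40.676,27.379). Open path.

**Shape 2** — `<path>` quadratic bezier, stroke `#0000ff` → cut (S925, F1053). Control points (SVG): P0=(67.167,14.004), P1=(78.862,74.380), P2=(82.363,125.017); sampled at t=k/5. Machine vertices: (67.167,132.630) → (71.517,108.869) → (75.212,85.887) → (78.251,63.685) → (80.635,42.261) → (82.363,21.617). Open path.

**Shape 3** — `<path>` quadratic bezier, stroke `#0000ff` → cut (S925, F1053). Control points (SVG): P0=(16.868,76.175), P1=(31.733,62.240), P2=(64.955,84.959); sampled at t=k/5. Machine vertices: (16.868,70.459) → (23.548,74.567) → (31.697,75.742) → (41.315,73.986) → (52.400,69.296) → (64.955,61.675). Open path.

**Shape 4** — `<polyline>` line segment, stroke `#ff8800` → engrave (S178, F4012). Machine vertices: (42.074,16.781) → (72.715,55.897). Open path.

**Shape 5** — `<path>` closed polygon, stroke `#0000ff` → cut (S925, F1053). Machine vertices: (49.577,125.267) → (38.420,17.929) → (59.814,63.669) → (49.577,125.267). Closed: final G1 returns to the first vertex.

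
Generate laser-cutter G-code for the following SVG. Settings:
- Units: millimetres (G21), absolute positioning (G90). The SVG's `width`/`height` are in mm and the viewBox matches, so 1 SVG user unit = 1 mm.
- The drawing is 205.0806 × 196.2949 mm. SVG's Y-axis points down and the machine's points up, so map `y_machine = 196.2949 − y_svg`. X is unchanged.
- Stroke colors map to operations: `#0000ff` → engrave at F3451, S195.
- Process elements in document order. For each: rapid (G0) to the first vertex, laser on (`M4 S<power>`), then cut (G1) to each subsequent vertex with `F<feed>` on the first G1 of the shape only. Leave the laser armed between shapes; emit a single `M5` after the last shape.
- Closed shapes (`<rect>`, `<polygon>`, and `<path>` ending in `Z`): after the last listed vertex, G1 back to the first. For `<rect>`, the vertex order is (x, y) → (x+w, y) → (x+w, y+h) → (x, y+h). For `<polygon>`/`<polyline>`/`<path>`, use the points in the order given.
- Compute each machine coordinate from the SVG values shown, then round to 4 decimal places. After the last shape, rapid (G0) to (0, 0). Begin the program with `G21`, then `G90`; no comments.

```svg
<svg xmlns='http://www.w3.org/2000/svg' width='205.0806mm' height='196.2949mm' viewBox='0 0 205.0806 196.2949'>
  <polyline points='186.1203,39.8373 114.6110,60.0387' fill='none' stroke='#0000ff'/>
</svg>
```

G21
G90
G0 X186.1203 Y156.4576
M4 S195
G1 X114.6110 Y136.2562 F3451
M5
G0 X0.0000 Y0.0000

viewBox `0 0 205.0806 196.2949` with mm width/height → 1 unit = 1 mm. Flip: y_m = 196.2949 − y_svg.

**Shape 1** — `<polyline>` line segment, stroke `#0000ff` → engrave (S195, F3451). Machine vertices: (186.1203,156.4576) → (114.6110,136.2562). Open path.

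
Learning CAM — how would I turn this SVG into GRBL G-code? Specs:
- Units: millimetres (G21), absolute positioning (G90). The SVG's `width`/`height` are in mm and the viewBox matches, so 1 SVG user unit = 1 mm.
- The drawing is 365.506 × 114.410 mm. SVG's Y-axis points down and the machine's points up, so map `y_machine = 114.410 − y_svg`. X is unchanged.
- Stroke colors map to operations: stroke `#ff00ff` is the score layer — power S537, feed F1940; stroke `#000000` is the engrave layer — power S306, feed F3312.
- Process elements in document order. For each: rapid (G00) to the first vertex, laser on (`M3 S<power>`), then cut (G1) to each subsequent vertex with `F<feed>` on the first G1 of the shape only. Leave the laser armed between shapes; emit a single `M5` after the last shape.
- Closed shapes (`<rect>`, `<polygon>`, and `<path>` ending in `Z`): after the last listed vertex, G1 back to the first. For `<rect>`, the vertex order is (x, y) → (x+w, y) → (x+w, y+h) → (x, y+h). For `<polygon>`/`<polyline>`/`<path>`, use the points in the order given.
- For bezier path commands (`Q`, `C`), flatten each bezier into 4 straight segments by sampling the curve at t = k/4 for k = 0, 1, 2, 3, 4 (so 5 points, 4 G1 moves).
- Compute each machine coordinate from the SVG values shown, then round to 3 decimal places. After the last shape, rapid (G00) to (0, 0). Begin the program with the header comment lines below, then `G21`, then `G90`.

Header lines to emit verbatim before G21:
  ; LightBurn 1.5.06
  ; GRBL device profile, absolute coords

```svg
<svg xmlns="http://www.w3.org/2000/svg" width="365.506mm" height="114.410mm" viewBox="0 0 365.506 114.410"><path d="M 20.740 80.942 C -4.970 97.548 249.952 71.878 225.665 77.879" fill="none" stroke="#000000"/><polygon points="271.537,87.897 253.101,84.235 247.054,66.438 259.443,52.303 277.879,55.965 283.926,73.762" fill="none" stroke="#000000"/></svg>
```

; LightBurn 1.5.06
; GRBL device profile, absolute coords
G21
G90
G00 X20.740 Y33.468
M3 S306
G1 X45.328 Y27.785 F3312
G1 X122.669 Y31.023
G1 X200.276 Y36.249
G1 X225.665 Y36.531
G00 X271.537 Y26.513
M3 S306
G1 X253.101 Y30.175 F3312
G1 X247.054 Y47.972
G1 X259.443 Y62.107
G1 X277.879 Y58.445
G1 X283.926 Y40.648
G1 X271.537 Y26.513
M5
G00 X0.000 Y0.000

Since the viewBox matches the mm dimensions, user units are millimetres directly. The only transform is the Y-flip y_m = 114.410 − y_svg.

Shape 1 is a cubic bezier drawn with `<path>`. Its stroke #000000 means engrave at S306, F3312. After flipping Y the toolpath is (20.740,33.468) → (45.328,27.785) → (122.669,31.023) → (200.276,36.249) → (225.665,36.531).

Shape 2 is a regular polygon drawn with `<polygon>`. Its stroke #000000 means engrave at S306, F3312. After flipping Y the toolpath is (271.537,26.513) → (253.101,30.175) → (247.054,47.972) → (259.443,62.107) → (277.879,58.445) → (283.926,40.648) → (271.537,26.513), returning to the start.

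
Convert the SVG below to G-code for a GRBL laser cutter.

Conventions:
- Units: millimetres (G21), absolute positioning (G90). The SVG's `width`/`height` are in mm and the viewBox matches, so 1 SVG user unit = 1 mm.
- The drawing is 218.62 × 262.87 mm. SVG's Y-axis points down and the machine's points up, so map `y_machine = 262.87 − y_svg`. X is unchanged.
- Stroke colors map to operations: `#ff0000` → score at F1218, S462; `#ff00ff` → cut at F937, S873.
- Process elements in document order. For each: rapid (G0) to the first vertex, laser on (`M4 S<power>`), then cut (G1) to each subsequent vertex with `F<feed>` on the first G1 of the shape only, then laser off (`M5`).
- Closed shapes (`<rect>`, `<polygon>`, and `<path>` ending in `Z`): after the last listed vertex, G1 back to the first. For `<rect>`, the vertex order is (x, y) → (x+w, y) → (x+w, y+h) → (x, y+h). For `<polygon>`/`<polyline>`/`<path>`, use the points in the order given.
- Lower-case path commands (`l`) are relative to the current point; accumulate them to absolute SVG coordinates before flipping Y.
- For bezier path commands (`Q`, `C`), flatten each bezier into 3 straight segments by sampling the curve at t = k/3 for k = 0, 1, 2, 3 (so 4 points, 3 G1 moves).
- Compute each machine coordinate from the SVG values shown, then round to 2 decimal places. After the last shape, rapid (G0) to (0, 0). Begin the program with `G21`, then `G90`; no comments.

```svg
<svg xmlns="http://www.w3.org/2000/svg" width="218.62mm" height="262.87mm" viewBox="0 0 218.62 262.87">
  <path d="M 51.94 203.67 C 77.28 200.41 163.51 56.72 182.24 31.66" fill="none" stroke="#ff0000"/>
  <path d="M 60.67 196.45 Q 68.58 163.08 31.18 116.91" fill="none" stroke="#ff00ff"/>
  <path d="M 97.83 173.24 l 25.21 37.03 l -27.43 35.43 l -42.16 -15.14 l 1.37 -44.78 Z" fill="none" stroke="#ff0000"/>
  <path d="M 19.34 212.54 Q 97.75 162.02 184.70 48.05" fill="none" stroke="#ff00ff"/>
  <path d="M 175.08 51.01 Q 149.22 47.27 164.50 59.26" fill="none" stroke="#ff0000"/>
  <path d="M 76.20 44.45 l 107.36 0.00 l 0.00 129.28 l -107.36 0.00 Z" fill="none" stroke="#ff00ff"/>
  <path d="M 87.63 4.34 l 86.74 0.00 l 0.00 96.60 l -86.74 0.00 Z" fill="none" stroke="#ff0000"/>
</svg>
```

G21
G90
G0 X51.94 Y59.20
M4 S462
G1 X92.82 Y99.68 F1218
G1 X145.77 Y176.20
G1 X182.24 Y231.21
M5
G0 X60.67 Y66.42
M4 S873
G1 X60.91 Y90.09 F937
G1 X51.08 Y116.60
G1 X31.18 Y145.96
M5
G0 X97.83 Y89.63
M4 S462
G1 X123.04 Y52.60 F1218
G1 X95.61 Y17.17
G1 X53.45 Y32.31
G1 X54.82 Y77.09
G1 X97.83 Y89.63
M5
G0 X19.34 Y50.33
M4 S873
G1 X72.56 Y91.06 F937
G1 X127.68 Y145.89
G1 X184.70 Y214.82
M5
G0 X175.08 Y211.86
M4 S462
G1 X162.41 Y212.61 F1218
G1 X158.88 Y209.86
G1 X164.50 Y203.61
M5
G0 X76.20 Y218.42
M4 S873
G1 X183.56 Y218.42 F937
G1 X183.56 Y89.14
G1 X76.20 Y89.14
G1 X76.20 Y218.42
M5
G0 X87.63 Y258.53
M4 S462
G1 X174.37 Y258.53 F1218
G1 X174.37 Y161.93
G1 X87.63 Y161.93
G1 X87.63 Y258.53
M5
G0 X0.00 Y0.00

1 u = 1 mm; y_m = 262.87 − y.

[1] `<path>` cubic bezier, #ff0000→score S462 F1218: (51.94,59.20) → (92.82,99.68) → (145.77,176.20) → (182.24,231.21)

[2] `<path>` quadratic bezier, #ff00ff→cut S873 F937: (60.67,66.42) → (60.91,90.09) → (51.08,116.60) → (31.18,145.96)

[3] `<path>` regular polygon, #ff0000→score S462 F1218: (97.83,89.63) → (123.04,52.60) → (95.61,17.17) → (53.45,32.31) → (54.82,77.09) → (97.83,89.63) (closed)

[4] `<path>` quadratic bezier, #ff00ff→cut S873 F937: (19.34,50.33) → (72.56,91.06) → (127.68,145.89) → (184.70,214.82)

[5] `<path>` quadratic bezier, #ff0000→score S462 F1218: (175.08,211.86) → (162.41,212.61) → (158.88,209.86) → (164.50,203.61)

[6] `<path>` rectangle, #ff00ff→cut S873 F937: (76.20,218.42) → (183.56,218.42) → (183.56,89.14) → (76.20,89.14) → (76.20,218.42) (closed)

[7] `<path>` rectangle, #ff0000→score S462 F1218: (87.63,258.53) → (174.37,258.53) → (174.37,161.93) → (87.63,161.93) → (87.63,258.53) (closed)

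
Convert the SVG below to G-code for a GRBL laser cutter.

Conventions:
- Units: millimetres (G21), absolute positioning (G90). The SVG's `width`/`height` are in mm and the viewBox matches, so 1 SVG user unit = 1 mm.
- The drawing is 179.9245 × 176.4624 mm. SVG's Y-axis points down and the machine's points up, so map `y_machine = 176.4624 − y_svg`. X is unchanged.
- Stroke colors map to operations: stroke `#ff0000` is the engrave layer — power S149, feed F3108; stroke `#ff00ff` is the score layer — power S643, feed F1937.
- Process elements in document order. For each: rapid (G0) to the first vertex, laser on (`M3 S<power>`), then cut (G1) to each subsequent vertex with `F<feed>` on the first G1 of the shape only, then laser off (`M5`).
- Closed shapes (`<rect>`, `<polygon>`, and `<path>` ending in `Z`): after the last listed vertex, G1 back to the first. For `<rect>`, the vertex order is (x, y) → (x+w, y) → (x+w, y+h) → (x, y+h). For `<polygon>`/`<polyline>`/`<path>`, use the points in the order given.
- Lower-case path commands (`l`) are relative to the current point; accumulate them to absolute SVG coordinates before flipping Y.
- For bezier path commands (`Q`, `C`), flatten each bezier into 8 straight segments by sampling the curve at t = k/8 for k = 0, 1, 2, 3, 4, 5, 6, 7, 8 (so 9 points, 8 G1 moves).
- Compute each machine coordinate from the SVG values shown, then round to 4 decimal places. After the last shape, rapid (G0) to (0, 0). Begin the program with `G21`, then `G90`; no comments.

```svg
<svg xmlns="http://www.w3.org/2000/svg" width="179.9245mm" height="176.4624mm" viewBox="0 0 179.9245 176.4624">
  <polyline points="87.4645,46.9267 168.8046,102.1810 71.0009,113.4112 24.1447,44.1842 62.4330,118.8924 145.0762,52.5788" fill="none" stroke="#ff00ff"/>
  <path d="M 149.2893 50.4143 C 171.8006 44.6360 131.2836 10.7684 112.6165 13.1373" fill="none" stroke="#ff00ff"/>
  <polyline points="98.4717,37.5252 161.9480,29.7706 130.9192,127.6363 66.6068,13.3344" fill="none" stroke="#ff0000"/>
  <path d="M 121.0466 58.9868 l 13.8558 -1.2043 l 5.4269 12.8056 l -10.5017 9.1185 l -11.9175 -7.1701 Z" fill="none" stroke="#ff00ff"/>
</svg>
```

G21
G90
G0 X87.4645 Y129.5357
M3 S643
G1 X168.8046 Y74.2814 F1937
G1 X71.0009 Y63.0512
G1 X24.1447 Y132.2782
G1 X62.4330 Y57.5700
G1 X145.0762 Y123.8836
M5
G0 X149.2893 Y126.0481
M3 S643
G1 X154.9424 Y129.4060 F1937
G1 X155.6812 Y134.6435
G1 X152.5004 Y141.0067
G1 X146.3948 Y147.7418
G1 X138.3589 Y154.0950
G1 X129.3875 Y159.3125
G1 X120.4751 Y162.6405
G1 X112.6165 Y163.3251
M5
G0 X98.4717 Y138.9372
M3 S149
G1 X161.9480 Y146.6918 F3108
G1 X130.9192 Y48.8261
G1 X66.6068 Y163.1280
M5
G0 X121.0466 Y117.4756
M3 S643
G1 X134.9024 Y118.6799 F1937
G1 X140.3293 Y105.8743
G1 X129.8276 Y96.7558
G1 X117.9101 Y103.9259
G1 X121.0466 Y117.4756
M5
G0 X0.0000 Y0.0000

viewBox `0 0 179.9245 176.4624` with mm width/height → 1 unit = 1 mm. Flip: y_m = 176.4624 − y_svg.

**Shape 1** — `<polyline>` open polyline, stroke `#ff00ff` → score (S643, F1937). Machine vertices: (87.4645,129.5357) → (168.8046,74.2814) → (71.0009,63.0512) → (24.1447,132.2782) → (62.4330,57.5700) → (145.0762,123.8836). Open path.

**Shape 2** — `<path>` cubic bezier, stroke `#ff00ff` → score (S643, F1937). Control points (SVG): P0=(149.2893,50.4143), P1=(171.8006,44.6360), P2=(131.2836,10.7684), P3=(112.6165,13.1373); sampled at t=k/8. Machine vertices: (149.2893,126.0481) → (154.9424,129.4060) → (155.6812,134.6435) → (152.5004,141.0067) → (146.3948,147.7418) → (138.3589,154.0950) → (129.3875,159.3125) → (120.4751,162.6405) → (112.6165,163.3251). Open path.

**Shape 3** — `<polyline>` open polyline, stroke `#ff0000` → engrave (S149, F3108). Machine vertices: (98.4717,138.9372) → (161.9480,146.6918) → (130.9192,48.8261) → (66.6068,163.1280). Open path.

**Shape 4** — `<path>` regular polygon, stroke `#ff00ff` → score (S643, F1937). Machine vertices: (121.0466,117.4756) → (134.9024,118.6799) → (140.3293,105.8743) → (129.8276,96.7558) → (117.9101,103.9259) → (121.0466,117.4756). Closed: final G1 returns to the first vertex.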